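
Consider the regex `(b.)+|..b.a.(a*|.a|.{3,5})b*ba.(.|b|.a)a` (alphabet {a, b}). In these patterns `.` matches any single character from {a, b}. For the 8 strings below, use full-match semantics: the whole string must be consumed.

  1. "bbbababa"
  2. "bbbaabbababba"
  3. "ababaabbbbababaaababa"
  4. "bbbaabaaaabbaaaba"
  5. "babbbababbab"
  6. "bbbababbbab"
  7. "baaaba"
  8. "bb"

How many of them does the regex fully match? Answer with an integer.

3

1 → match
2 → match
3 → no match
4 → no match
5 → no match
6 → no match
7 → no match
8 → match
Total matched: 3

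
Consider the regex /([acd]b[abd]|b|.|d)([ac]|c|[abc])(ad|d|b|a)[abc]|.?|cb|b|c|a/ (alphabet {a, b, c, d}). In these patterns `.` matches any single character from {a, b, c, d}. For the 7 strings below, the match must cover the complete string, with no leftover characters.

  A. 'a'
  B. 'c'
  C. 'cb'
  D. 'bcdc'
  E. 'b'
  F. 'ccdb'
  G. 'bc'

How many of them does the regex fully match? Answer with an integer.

A → match
B → match
C → match
D → match
E → match
F → match
G → no match
Total matched: 6

6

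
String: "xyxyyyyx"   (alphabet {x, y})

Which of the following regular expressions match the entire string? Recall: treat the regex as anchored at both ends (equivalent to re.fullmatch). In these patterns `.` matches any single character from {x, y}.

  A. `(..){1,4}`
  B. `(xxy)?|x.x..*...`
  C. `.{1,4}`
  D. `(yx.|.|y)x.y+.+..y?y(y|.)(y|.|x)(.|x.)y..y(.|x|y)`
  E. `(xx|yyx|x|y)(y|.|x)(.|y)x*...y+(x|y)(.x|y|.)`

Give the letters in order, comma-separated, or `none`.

A → match
B → match
C → no match
D → no match
E → no match

A, B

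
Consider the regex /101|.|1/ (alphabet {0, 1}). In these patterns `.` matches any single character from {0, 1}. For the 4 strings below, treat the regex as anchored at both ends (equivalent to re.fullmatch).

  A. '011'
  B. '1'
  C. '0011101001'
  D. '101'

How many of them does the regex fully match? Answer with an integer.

A → no match
B → match
C → no match
D → match
Total matched: 2

2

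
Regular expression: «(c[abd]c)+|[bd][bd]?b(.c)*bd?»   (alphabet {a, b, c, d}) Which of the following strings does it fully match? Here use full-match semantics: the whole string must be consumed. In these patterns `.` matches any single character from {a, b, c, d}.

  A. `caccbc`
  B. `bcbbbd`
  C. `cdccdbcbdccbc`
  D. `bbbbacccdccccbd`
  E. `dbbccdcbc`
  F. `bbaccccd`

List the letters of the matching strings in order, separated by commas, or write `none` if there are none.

A. `caccbc` → match
B. `bcbbbd` → no match
C → no match
D → no match
E. `dbbccdcbc` → no match
F. `bbaccccd` → no match

A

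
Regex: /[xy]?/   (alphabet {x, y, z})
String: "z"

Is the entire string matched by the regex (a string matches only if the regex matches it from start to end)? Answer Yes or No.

No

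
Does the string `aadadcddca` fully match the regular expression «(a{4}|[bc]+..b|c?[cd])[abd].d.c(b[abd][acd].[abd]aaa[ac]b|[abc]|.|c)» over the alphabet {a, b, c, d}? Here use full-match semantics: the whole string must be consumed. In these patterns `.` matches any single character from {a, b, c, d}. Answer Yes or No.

No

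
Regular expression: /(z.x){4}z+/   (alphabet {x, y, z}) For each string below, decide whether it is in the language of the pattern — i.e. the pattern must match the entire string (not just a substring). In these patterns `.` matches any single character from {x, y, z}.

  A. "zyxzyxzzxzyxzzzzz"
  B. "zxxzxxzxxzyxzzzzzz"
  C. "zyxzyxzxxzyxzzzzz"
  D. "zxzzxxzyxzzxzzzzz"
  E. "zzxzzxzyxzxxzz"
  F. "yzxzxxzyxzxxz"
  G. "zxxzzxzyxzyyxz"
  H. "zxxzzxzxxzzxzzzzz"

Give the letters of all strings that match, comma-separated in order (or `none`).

A → match
B → match
C → match
D → no match
E → match
F → no match — must start with "z"
G → no match
H → match

A, B, C, E, H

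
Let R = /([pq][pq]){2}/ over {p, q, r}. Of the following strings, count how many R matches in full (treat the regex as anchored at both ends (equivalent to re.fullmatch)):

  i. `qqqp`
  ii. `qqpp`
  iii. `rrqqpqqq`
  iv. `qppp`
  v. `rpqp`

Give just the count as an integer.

i. `qqqp` → match
ii. `qqpp` → match
iii. `rrqqpqqq` → no match
iv. `qppp` → match
v. `rpqp` → no match
Total matched: 3

3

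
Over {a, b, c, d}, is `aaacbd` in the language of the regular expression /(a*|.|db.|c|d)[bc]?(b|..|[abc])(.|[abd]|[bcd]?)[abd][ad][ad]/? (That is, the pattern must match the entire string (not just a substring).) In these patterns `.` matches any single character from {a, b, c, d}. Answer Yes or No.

No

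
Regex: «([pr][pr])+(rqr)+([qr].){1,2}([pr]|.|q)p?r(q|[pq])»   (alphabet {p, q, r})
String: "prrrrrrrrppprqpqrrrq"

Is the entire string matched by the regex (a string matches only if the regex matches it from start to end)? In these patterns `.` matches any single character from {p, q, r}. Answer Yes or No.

No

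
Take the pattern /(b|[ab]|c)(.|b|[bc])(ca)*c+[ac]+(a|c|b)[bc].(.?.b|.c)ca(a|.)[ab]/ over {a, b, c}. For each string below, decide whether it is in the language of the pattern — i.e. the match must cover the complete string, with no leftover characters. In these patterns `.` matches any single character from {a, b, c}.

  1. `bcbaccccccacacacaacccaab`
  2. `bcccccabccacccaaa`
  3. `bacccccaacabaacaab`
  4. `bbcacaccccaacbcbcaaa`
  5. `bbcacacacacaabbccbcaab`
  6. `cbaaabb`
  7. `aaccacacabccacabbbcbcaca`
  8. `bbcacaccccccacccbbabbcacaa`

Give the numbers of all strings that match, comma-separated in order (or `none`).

1 → no match
2 → no match
3 → no match
4 → match
5 → match
6 → no match
7 → no match
8 → no match

4, 5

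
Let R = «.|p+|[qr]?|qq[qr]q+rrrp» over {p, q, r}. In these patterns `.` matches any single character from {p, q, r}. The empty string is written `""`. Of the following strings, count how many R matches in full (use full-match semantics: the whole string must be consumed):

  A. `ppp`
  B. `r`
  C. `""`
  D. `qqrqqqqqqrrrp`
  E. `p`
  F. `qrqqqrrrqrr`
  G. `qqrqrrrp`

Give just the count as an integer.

A → match
B → match
C → match
D → match
E → match
F → no match
G → match
Total matched: 6

6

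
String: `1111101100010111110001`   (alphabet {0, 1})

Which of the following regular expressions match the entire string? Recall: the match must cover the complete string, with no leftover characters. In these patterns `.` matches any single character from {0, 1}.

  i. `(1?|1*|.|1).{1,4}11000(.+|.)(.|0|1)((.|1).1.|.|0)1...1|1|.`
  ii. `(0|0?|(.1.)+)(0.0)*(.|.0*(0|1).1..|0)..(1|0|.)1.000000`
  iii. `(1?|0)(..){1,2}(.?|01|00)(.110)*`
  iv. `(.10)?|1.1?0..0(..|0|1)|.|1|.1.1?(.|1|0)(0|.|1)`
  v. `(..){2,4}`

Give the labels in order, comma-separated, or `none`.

i

i → match
ii → no match — must end with `000000`
iii → no match
iv → no match
v → no match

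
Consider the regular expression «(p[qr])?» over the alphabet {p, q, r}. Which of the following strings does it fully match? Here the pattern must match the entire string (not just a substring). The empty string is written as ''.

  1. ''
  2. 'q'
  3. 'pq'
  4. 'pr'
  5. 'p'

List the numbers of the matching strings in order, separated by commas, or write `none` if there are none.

1. '' → match
2. 'q' → no match
3. 'pq' → match
4. 'pr' → match
5. 'p' → no match

1, 3, 4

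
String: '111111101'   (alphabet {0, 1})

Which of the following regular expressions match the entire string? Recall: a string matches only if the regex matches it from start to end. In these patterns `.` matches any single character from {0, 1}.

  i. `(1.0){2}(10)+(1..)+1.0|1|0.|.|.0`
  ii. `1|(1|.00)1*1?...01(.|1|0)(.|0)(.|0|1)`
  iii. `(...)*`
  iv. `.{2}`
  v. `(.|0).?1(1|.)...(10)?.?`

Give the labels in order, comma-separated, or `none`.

i → no match
ii → no match
iii → match
iv → no match
v → match

iii, v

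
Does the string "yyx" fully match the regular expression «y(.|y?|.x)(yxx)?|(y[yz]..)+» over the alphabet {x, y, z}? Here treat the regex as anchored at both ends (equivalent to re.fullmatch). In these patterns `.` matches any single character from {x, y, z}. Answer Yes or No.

Yes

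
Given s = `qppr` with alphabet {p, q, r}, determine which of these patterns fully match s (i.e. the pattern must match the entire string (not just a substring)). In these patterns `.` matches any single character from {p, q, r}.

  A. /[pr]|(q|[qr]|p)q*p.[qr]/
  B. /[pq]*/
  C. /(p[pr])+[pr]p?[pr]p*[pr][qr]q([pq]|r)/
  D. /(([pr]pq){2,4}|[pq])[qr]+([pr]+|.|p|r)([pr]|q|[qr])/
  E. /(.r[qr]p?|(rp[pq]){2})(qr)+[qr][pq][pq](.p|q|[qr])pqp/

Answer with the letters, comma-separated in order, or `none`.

A → match
B → no match
C → no match — must start with `p`
D → no match
E → no match — must end with `pqp`

A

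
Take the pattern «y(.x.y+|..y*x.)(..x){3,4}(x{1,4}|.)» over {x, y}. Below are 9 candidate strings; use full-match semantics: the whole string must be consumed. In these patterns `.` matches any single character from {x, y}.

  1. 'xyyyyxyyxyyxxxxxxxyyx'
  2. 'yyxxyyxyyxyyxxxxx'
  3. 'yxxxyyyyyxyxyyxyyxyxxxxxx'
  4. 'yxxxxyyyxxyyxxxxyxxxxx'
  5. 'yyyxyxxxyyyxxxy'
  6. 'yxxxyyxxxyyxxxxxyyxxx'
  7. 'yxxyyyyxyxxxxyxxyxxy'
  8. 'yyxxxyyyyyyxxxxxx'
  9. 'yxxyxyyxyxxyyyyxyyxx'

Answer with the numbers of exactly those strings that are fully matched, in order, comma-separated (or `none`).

1 → no match — must start with 'y'
2 → no match
3 → match
4 → no match
5 → no match
6 → no match
7 → match
8 → no match
9 → no match

3, 7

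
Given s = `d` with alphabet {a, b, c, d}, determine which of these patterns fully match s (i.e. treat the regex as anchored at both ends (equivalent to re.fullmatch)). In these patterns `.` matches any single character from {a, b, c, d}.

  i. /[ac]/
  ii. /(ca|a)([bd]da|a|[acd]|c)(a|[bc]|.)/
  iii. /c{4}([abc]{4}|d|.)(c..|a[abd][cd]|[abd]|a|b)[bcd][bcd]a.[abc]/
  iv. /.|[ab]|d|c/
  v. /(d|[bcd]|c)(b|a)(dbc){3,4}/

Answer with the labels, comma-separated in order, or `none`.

iv

i → no match
ii → no match
iii → no match — must start with `c`
iv → match
v → no match — must end with `dbc`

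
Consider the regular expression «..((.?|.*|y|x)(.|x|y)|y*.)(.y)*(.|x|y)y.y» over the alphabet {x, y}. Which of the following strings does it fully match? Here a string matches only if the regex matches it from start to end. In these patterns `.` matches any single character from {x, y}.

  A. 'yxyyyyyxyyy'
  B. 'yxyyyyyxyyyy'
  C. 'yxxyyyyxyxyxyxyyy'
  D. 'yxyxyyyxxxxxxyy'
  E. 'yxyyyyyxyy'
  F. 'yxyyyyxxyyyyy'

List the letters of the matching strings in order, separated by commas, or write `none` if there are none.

A, B, C, F

A → match
B → match
C → match
D → no match
E → no match
F → match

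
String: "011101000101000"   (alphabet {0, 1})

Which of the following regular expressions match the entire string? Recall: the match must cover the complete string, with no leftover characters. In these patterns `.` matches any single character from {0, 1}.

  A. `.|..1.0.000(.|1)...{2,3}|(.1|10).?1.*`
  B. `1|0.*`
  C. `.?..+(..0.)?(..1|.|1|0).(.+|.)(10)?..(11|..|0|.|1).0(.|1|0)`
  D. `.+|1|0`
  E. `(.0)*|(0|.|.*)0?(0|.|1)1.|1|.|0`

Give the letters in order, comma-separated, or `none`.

A, B, C, D

A → match
B → match
C → match
D → match
E → no match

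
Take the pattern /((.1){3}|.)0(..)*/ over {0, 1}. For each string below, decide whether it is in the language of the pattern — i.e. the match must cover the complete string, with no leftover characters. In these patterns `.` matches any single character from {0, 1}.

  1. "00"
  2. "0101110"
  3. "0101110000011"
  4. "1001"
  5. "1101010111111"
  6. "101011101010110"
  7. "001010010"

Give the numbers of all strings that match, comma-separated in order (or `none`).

1 → match
2 → match
3 → match
4 → match
5 → match
6 → no match
7 → no match

1, 2, 3, 4, 5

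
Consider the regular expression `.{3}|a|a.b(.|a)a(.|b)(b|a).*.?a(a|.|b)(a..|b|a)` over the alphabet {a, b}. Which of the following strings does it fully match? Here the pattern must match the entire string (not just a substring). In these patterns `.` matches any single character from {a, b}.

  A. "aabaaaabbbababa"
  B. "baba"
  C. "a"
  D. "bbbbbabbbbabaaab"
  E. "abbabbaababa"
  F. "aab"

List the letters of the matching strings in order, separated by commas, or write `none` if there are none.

A → match
B → no match
C → match
D → no match
E → no match
F → match

A, C, F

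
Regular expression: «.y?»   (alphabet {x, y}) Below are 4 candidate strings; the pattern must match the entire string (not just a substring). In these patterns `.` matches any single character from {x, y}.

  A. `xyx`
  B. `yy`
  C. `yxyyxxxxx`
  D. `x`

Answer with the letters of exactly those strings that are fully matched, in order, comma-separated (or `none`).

A → no match
B → match
C → no match
D → match

B, D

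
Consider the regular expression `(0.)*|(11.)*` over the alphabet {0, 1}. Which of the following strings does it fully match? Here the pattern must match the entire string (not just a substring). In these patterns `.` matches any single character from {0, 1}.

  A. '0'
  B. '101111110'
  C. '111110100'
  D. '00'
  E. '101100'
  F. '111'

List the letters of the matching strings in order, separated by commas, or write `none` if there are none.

D, F

A. '0' → no match
B. '101111110' → no match
C. '111110100' → no match
D. '00' → match
E. '101100' → no match
F. '111' → match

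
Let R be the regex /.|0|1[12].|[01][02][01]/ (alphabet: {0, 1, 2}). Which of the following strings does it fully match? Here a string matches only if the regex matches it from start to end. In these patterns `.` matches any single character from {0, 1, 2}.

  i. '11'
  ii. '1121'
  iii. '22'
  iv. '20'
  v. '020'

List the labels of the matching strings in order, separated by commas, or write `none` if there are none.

v

i → no match
ii → no match
iii → no match
iv → no match
v → match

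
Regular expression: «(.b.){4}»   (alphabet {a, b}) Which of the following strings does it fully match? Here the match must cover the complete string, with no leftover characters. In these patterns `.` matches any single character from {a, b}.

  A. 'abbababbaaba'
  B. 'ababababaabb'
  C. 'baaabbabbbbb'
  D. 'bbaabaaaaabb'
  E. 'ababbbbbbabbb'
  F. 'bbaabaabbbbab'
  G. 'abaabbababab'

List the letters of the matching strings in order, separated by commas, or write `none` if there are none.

A

A → match
B → no match
C → no match
D → no match
E → no match
F → no match
G → no match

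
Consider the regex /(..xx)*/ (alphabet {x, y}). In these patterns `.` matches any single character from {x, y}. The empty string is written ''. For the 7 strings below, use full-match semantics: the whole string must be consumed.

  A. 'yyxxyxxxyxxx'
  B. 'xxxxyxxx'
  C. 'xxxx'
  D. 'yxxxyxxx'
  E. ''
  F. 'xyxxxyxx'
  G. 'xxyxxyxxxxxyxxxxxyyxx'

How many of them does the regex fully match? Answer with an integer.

A. 'yyxxyxxxyxxx' → match
B. 'xxxxyxxx' → match
C. 'xxxx' → match
D. 'yxxxyxxx' → match
E. '' → match
F. 'xyxxxyxx' → match
G → no match
Total matched: 6

6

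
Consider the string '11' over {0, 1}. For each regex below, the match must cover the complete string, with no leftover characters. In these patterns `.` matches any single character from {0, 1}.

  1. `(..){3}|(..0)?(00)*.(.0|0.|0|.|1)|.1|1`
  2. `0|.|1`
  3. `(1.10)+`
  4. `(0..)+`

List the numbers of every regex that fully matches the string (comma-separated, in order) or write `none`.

1

1 → match
2 → no match
3 → no match — must end with '10'
4 → no match — must start with '0'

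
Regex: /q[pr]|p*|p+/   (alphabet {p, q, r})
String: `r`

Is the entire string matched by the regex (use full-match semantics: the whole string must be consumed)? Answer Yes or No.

No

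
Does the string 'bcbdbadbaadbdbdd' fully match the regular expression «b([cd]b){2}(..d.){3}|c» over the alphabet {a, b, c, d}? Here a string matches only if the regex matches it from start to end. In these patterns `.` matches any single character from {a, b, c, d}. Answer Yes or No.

No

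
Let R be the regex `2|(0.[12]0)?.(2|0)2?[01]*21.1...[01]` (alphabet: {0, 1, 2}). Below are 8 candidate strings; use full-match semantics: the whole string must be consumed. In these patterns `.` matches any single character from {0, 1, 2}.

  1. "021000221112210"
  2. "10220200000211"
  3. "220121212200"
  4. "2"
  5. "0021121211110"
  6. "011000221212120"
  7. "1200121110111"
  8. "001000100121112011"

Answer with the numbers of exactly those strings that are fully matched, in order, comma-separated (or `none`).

1 → match
2 → no match
3 → match
4 → match
5 → match
6 → match
7 → match
8 → match

1, 3, 4, 5, 6, 7, 8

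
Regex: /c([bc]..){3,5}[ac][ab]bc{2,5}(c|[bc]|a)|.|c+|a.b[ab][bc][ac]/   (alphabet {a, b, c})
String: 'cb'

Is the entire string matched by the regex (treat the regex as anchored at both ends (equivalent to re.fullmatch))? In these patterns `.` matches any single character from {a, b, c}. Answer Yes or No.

No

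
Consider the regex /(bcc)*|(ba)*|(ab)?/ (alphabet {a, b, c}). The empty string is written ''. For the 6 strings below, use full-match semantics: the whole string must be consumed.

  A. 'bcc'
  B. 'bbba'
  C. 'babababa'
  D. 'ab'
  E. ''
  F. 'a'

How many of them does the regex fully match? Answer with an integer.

A → match
B → no match
C → match
D → match
E → match
F → no match
Total matched: 4

4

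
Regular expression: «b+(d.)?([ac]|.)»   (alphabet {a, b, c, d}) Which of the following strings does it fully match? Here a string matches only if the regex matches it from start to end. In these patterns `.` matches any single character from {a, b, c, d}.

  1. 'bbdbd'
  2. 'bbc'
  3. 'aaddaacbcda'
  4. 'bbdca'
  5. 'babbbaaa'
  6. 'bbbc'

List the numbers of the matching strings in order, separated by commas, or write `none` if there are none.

1 → match
2 → match
3 → no match — must start with 'b'
4 → match
5 → no match
6 → match

1, 2, 4, 6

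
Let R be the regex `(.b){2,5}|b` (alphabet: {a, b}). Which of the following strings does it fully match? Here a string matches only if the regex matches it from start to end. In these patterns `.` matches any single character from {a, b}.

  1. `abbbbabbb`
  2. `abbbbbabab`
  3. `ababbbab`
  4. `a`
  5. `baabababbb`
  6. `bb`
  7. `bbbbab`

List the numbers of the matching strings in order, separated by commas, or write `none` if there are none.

2, 3, 7

1 → no match
2 → match
3 → match
4 → no match — must end with `b`
5 → no match
6 → no match
7 → match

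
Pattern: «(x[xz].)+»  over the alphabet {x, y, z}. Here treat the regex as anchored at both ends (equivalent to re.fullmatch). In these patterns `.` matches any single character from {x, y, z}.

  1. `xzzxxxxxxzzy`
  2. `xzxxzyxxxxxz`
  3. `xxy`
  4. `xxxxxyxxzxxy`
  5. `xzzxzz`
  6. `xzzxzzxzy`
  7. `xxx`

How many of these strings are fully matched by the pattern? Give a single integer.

1. `xzzxxxxxxzzy` → no match
2. `xzxxzyxxxxxz` → match
3. `xxy` → match
4. `xxxxxyxxzxxy` → match
5. `xzzxzz` → match
6. `xzzxzzxzy` → match
7. `xxx` → match
Total matched: 6

6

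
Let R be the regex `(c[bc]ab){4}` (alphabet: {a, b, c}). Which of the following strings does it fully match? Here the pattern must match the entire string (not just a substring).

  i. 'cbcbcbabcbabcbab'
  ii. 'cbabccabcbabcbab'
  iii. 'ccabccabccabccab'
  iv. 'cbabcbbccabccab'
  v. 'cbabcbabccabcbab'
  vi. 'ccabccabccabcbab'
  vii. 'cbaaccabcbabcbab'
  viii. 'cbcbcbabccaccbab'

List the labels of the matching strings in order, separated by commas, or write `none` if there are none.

i → no match
ii → match
iii → match
iv → no match
v → match
vi → match
vii → no match
viii → no match

ii, iii, v, vi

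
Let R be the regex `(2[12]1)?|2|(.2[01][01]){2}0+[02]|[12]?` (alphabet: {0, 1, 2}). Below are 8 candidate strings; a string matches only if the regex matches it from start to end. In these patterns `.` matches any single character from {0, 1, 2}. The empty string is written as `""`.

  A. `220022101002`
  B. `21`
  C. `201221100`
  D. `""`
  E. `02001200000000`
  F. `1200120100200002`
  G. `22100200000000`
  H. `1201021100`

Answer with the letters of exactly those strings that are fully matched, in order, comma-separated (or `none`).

A → no match
B → no match
C → no match
D → match
E → match
F → no match
G → match
H → match

D, E, G, H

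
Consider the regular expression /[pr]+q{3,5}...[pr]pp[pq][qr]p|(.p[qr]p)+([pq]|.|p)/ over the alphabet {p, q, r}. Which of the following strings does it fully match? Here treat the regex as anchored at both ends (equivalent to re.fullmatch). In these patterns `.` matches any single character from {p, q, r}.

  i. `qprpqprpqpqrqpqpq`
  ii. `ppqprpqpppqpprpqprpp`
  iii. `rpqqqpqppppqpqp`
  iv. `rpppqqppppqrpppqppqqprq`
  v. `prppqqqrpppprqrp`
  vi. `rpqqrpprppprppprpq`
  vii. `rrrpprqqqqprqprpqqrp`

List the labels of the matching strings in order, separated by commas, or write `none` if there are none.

i → no match
ii → no match
iii → no match
iv → no match
v → no match
vi → no match
vii → no match

none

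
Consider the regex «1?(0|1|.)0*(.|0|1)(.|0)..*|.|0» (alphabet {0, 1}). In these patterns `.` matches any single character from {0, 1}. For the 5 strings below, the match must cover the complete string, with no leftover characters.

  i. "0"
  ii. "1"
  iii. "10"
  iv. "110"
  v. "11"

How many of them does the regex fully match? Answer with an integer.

i → match
ii → match
iii → no match
iv → no match
v → no match
Total matched: 2

2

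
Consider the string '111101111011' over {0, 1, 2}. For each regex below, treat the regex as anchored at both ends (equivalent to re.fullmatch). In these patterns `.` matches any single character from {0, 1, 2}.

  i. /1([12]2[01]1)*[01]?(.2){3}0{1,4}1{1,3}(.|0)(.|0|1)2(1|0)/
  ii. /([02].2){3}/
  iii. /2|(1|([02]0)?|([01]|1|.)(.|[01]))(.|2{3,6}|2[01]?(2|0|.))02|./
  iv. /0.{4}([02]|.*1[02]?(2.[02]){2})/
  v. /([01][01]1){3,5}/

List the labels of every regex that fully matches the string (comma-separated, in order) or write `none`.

v

i → no match
ii → no match — must end with '2'
iii → no match
iv → no match — must start with '0'
v → match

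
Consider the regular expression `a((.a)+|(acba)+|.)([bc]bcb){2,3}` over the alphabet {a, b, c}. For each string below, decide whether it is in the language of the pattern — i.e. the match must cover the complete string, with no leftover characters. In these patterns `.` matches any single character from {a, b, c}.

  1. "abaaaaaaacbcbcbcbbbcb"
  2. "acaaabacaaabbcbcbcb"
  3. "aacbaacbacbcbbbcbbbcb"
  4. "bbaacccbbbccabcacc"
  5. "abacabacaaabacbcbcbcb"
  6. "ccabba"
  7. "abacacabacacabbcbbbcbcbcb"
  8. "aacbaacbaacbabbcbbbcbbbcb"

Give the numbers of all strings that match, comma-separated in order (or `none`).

1 → match
2 → match
3 → match
4 → no match — must start with "a"
5 → match
6 → no match — must start with "a"
7 → match
8 → match

1, 2, 3, 5, 7, 8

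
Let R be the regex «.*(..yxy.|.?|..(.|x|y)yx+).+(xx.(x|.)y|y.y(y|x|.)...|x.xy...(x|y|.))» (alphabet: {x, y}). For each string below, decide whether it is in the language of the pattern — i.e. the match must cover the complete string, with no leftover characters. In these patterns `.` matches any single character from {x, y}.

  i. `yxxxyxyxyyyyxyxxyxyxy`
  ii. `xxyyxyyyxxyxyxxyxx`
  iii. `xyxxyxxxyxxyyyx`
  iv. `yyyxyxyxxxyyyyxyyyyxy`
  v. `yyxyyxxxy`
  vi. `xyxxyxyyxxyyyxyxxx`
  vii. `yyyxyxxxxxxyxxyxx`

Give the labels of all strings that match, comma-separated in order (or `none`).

none

i → no match
ii → no match
iii → no match
iv → no match
v. `yyxyyxxxy` → no match
vi → no match
vii → no match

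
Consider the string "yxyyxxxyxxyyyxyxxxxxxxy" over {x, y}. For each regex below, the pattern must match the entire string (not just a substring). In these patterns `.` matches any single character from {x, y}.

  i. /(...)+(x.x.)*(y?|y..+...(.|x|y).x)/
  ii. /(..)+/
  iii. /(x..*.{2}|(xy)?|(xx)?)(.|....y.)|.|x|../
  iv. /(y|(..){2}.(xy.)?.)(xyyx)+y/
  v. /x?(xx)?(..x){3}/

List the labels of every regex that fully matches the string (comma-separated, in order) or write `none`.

i → match
ii → no match
iii → no match
iv → no match — must end with "xyyxy"
v → no match — must end with "x"

i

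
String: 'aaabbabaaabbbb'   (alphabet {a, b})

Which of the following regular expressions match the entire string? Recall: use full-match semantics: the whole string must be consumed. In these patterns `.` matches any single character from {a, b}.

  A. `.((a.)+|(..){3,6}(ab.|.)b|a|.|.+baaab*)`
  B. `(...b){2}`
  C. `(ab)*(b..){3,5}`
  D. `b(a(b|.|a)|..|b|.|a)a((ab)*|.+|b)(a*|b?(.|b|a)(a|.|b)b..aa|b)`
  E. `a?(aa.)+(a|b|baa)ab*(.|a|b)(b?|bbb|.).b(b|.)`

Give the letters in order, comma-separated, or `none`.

A

A → match
B → no match
C → no match
D → no match — must start with 'b'
E → no match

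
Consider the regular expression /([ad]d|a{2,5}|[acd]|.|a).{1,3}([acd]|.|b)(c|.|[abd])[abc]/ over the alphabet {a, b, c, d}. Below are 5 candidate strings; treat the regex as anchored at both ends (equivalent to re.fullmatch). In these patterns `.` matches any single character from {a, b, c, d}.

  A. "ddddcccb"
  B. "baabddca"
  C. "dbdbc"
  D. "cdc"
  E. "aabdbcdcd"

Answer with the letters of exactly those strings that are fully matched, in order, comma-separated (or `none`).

A → match
B → no match
C → match
D → no match
E → no match

A, C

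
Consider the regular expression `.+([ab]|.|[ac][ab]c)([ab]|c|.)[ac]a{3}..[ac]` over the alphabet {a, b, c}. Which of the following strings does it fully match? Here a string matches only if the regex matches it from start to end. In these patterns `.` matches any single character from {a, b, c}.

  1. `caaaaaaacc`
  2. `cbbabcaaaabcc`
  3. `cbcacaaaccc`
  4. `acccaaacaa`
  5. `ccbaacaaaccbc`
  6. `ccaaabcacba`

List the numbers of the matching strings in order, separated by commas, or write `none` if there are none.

1 → match
2 → match
3 → match
4 → match
5 → no match
6 → no match

1, 2, 3, 4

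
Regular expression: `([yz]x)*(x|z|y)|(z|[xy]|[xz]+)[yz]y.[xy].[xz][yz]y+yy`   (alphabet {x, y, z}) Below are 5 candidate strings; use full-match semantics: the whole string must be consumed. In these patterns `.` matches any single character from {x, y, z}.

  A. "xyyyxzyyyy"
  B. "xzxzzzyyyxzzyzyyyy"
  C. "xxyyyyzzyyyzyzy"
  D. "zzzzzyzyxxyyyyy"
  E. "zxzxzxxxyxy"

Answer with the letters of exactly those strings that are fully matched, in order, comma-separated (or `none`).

D

A → no match
B → no match
C → no match
D → match
E → no match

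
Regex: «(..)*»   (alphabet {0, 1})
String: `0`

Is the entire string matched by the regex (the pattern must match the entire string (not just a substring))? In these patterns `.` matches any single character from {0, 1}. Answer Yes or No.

No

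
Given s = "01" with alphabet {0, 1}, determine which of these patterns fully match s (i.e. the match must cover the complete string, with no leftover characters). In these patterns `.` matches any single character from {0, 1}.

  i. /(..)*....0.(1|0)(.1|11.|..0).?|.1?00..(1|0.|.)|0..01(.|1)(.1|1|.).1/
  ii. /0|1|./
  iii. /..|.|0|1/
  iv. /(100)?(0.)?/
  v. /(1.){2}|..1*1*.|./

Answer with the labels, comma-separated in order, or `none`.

iii, iv

i → no match
ii → no match
iii → match
iv → match
v → no match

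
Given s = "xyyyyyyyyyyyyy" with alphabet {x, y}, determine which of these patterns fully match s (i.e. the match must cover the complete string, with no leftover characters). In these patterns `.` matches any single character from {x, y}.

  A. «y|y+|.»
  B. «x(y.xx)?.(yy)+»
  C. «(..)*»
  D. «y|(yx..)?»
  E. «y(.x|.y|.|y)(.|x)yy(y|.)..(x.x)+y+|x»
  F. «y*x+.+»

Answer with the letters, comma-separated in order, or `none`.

B, C, F

A → no match
B → match
C → match
D → no match
E → no match
F → match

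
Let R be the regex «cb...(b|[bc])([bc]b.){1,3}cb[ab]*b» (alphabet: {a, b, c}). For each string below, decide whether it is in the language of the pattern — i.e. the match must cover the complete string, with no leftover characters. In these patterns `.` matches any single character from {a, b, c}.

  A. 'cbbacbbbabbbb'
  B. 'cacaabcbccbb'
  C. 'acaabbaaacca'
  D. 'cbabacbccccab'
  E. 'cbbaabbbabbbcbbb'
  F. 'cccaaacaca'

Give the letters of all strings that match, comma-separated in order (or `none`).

A → no match
B → no match — must start with 'cb'
C → no match — must start with 'cb'
D → no match
E → match
F → no match — must start with 'cb'

E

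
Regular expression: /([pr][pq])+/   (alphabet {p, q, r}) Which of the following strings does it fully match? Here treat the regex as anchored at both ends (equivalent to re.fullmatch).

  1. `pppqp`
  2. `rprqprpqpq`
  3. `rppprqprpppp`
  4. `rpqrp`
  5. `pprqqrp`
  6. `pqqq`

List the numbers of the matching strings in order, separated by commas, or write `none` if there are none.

1 → no match
2 → no match
3 → no match
4 → no match
5 → no match
6 → no match

none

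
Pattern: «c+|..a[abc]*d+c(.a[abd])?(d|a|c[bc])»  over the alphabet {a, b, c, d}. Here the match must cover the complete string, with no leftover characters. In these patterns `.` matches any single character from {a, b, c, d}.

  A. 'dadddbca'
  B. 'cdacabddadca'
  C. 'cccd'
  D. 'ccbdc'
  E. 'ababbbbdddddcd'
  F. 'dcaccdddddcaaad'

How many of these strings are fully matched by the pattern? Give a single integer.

A. 'dadddbca' → no match
B. 'cdacabddadca' → no match
C. 'cccd' → no match
D. 'ccbdc' → no match
E → match
F → match
Total matched: 2

2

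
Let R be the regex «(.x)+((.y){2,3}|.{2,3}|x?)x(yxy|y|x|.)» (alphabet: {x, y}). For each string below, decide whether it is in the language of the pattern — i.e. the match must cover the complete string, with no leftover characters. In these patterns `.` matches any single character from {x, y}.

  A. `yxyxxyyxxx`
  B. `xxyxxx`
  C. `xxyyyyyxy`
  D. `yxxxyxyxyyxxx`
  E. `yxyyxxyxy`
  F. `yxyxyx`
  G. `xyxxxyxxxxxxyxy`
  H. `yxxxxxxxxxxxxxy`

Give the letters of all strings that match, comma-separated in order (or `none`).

B, D, E, H

A → no match
B → match
C → no match
D → match
E → match
F → no match
G → no match
H → match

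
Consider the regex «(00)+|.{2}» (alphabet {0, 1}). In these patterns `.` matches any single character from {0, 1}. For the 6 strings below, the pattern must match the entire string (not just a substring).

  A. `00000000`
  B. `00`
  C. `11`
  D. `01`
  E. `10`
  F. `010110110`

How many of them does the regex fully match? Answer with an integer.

A → match
B → match
C → match
D → match
E → match
F → no match
Total matched: 5

5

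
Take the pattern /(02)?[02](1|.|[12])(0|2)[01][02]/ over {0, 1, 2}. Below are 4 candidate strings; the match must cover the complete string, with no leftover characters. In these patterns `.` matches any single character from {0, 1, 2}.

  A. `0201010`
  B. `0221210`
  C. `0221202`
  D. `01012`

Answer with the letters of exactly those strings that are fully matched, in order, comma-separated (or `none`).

A. `0201010` → match
B. `0221210` → match
C. `0221202` → match
D. `01012` → match

A, B, C, D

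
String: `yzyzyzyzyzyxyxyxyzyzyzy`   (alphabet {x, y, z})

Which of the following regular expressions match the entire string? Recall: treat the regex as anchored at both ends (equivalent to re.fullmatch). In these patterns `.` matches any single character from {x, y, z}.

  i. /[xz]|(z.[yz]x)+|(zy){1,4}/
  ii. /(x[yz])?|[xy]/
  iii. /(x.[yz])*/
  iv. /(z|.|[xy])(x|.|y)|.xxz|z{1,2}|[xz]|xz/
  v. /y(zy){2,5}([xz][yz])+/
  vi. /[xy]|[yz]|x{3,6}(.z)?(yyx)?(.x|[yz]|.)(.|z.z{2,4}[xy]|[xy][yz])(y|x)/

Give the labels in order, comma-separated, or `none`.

v

i → no match
ii → no match
iii → no match
iv → no match
v → match
vi → no match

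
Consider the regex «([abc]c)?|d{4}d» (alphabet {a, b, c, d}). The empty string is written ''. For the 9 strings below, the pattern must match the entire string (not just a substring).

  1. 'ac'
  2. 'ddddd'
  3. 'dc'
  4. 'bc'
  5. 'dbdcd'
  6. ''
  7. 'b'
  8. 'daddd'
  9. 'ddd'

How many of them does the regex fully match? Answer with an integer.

4

1. 'ac' → match
2. 'ddddd' → match
3. 'dc' → no match
4. 'bc' → match
5. 'dbdcd' → no match
6. '' → match
7. 'b' → no match
8. 'daddd' → no match
9. 'ddd' → no match
Total matched: 4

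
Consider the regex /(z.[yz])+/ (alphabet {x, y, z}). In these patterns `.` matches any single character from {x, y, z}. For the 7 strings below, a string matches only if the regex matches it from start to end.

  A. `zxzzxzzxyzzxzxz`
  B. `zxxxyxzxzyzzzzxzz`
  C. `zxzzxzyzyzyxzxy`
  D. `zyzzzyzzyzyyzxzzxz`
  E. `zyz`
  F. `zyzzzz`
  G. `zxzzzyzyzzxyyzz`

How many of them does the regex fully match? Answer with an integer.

3

A → no match
B → no match
C → no match
D → match
E. `zyz` → match
F. `zyzzzz` → match
G → no match
Total matched: 3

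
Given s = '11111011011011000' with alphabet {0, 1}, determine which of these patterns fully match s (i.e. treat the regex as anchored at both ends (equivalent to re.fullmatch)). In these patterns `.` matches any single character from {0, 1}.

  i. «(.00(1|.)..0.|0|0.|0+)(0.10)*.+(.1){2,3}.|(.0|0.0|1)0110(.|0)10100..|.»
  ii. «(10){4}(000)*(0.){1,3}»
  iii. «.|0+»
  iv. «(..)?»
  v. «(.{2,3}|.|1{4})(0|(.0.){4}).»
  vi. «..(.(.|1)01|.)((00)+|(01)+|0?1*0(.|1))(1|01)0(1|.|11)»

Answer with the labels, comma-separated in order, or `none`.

v

i → no match
ii → no match — must start with '10'
iii → no match
iv → no match
v → match
vi → no match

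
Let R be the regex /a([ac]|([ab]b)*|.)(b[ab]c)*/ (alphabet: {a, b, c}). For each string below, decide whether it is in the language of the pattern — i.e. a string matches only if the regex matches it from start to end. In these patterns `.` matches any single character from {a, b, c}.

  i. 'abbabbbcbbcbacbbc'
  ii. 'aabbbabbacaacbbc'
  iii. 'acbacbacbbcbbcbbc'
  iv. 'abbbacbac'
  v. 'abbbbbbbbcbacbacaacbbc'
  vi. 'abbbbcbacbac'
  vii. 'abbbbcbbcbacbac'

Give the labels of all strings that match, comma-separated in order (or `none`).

i → match
ii → no match
iii → match
iv → match
v → no match
vi → match
vii → match

i, iii, iv, vi, vii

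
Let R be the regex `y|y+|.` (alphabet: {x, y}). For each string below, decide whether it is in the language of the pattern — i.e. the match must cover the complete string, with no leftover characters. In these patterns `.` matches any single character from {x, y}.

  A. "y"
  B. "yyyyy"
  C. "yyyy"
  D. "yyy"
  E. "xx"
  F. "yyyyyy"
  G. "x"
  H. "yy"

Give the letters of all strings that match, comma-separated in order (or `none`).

A → match
B → match
C → match
D → match
E → no match
F → match
G → match
H → match

A, B, C, D, F, G, H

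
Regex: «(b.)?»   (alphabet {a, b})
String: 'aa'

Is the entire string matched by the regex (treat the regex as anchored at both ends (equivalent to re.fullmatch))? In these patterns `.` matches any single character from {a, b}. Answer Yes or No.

No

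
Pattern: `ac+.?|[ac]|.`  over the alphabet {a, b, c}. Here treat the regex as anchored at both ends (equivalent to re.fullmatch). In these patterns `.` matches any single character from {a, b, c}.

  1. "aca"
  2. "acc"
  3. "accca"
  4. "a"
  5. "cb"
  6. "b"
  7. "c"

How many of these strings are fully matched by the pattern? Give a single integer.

6

1 → match
2 → match
3 → match
4 → match
5 → no match
6 → match
7 → match
Total matched: 6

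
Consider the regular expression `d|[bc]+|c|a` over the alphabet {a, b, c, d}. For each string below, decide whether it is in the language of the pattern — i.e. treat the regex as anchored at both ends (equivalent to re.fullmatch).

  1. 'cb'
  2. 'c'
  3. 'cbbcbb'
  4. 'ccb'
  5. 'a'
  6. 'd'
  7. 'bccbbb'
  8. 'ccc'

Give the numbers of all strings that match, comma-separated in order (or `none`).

1, 2, 3, 4, 5, 6, 7, 8

1 → match
2 → match
3 → match
4 → match
5 → match
6 → match
7 → match
8 → match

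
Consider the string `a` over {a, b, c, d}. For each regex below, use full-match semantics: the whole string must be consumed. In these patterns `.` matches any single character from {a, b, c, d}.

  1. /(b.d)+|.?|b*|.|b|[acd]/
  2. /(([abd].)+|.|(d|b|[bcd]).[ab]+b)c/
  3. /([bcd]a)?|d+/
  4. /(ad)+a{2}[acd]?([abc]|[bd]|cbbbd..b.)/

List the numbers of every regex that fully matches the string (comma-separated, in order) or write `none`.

1

1 → match
2 → no match — must end with `c`
3 → no match
4 → no match — must start with `ad`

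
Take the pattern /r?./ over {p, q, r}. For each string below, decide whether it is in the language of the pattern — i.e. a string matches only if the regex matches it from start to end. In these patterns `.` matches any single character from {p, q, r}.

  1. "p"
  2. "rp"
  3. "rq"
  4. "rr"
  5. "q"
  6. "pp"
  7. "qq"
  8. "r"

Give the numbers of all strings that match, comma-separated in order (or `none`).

1. "p" → match
2. "rp" → match
3. "rq" → match
4. "rr" → match
5. "q" → match
6. "pp" → no match
7. "qq" → no match
8. "r" → match

1, 2, 3, 4, 5, 8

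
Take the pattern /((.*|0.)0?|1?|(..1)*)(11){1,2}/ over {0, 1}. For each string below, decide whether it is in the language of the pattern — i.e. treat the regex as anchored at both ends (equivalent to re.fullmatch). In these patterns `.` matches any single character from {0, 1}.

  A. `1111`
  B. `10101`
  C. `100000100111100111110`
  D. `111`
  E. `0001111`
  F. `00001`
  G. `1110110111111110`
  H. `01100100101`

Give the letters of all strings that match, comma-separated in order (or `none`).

A, D, E

A → match
B → no match — must end with `11`
C → no match — must end with `11`
D → match
E → match
F → no match — must end with `11`
G → no match — must end with `11`
H → no match — must end with `11`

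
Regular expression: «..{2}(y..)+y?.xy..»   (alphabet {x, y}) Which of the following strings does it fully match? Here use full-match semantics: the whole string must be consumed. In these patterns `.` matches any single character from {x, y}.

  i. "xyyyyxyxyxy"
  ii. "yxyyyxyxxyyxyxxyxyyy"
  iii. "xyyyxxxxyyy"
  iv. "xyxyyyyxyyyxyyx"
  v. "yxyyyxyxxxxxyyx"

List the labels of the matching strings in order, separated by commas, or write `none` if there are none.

i. "xyyyyxyxyxy" → match
ii → match
iii. "xyyyxxxxyyy" → match
iv → match
v → no match

i, ii, iii, iv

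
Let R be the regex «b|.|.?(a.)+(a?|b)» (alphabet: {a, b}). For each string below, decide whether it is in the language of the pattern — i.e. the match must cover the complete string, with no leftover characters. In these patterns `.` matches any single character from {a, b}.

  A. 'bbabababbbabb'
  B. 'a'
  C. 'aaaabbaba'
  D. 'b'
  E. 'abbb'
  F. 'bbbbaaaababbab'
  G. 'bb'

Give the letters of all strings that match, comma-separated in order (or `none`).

B, D

A → no match
B → match
C → no match
D → match
E → no match
F → no match
G → no match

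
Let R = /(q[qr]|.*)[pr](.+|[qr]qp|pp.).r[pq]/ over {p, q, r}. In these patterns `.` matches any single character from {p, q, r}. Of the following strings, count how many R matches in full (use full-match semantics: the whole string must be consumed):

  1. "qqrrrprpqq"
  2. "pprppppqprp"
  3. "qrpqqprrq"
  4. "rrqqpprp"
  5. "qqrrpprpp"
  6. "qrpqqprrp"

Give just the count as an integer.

4

1 → no match
2 → match
3 → match
4 → match
5 → no match
6 → match
Total matched: 4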